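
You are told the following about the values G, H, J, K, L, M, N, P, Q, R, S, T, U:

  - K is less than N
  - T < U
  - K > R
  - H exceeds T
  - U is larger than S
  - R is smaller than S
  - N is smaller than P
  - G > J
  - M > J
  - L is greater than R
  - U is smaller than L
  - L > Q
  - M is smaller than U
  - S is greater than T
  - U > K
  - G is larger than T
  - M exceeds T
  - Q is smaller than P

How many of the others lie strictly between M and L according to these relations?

1

Chaining upward from M reaches: U.
Chaining downward from L reaches: T, J, R, Q, K, S, U.
Strictly between M and L are those in both lists: U — 1 element.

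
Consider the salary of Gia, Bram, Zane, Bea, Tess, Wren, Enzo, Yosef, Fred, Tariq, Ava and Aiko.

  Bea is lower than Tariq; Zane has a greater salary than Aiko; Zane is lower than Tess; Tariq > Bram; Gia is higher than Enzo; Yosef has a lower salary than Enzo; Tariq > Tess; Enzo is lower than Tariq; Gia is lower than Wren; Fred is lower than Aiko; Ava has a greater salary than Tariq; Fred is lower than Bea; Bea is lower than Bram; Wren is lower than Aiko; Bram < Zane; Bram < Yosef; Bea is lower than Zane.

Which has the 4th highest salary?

Chaining the given pairs: Fred < Bea < Bram < Yosef < Enzo < Gia < Wren < Aiko < Zane < Tess < Tariq < Ava.
Counting 4 from the largest end gives Zane.

Zane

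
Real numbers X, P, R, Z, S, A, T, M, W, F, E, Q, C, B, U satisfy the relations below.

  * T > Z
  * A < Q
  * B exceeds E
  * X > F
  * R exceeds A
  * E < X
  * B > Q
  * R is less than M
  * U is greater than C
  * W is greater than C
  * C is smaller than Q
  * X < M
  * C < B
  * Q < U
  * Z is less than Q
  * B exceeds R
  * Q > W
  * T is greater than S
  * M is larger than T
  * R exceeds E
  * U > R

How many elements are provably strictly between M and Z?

Chaining upward from Z reaches: T, Q, U, B.
Chaining downward from M reaches: A, F, E, S, T, X, R.
Strictly between Z and M are those in both lists: T — 1 element.

1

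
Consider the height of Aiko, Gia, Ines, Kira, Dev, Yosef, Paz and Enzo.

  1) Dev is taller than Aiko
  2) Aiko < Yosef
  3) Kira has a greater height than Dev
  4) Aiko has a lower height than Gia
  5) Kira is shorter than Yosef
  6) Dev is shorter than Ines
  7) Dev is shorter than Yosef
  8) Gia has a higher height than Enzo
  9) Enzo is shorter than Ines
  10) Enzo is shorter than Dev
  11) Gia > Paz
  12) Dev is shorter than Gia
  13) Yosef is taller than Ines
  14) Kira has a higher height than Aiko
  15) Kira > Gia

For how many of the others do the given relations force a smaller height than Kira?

5

From Kira the given relations immediately reach Aiko, Dev, Gia.
From those, Enzo, Paz — 5 in total.
No other element is forced below Kira by the given relations, so the count is 5.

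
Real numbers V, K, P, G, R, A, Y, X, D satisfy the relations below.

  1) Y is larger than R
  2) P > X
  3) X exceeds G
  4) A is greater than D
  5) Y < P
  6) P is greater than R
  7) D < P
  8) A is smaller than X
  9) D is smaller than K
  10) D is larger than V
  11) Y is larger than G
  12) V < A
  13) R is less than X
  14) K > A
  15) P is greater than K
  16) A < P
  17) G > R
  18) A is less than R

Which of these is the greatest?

V is not greatest since V < D; D is not greatest since D < A; A is not greatest since A < K; R is not greatest since R < P; G is not greatest since G < X; Y is not greatest since Y < P; X is not greatest since X < P; K is not greatest since K < P.
Only P has nothing above it, so P is the greatest.

P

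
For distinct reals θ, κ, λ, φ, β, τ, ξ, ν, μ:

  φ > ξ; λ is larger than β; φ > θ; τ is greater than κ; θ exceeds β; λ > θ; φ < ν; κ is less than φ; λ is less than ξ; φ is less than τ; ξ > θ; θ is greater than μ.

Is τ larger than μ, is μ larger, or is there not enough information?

τ

μ < θ and θ < λ give μ < λ.
With λ < ξ: μ < θ < λ < ξ.
With ξ < φ: μ < θ < λ < ξ < φ.
With φ < τ: μ < θ < λ < ξ < φ < τ.
So τ is larger.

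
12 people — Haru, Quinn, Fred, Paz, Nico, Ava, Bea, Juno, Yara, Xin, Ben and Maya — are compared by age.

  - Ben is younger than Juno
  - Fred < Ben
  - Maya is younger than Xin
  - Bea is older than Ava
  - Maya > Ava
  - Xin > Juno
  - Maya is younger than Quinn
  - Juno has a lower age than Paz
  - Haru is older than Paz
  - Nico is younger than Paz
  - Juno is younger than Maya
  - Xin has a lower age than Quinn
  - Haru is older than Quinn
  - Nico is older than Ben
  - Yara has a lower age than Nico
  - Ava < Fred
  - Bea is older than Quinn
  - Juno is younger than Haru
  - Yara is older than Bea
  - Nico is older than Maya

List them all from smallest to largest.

Nothing is placed below Ava, so it is least; from there Ava < Fred; Fred < Ben; Ben < Juno; Juno < Maya; Maya < Xin; Xin < Quinn; Quinn < Bea; Bea < Yara; Yara < Nico; Nico < Paz; Paz < Haru, each given directly.

Ava < Fred < Ben < Juno < Maya < Xin < Quinn < Bea < Yara < Nico < Paz < Haru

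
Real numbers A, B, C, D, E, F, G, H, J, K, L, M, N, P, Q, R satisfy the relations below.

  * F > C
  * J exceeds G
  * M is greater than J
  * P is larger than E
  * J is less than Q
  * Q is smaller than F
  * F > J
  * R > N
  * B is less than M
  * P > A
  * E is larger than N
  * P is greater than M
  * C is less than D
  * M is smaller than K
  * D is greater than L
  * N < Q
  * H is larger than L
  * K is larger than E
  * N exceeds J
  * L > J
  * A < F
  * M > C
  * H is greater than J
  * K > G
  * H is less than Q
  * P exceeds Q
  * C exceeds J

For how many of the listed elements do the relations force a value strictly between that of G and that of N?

1

The relations place G below N. An element lies strictly between them when it is forced above G and also forced below N.
Above G: {J, C, L, H, Q, F, M, D, E, R, P, K}. Below N: {J}.
Intersection: {J} — 1.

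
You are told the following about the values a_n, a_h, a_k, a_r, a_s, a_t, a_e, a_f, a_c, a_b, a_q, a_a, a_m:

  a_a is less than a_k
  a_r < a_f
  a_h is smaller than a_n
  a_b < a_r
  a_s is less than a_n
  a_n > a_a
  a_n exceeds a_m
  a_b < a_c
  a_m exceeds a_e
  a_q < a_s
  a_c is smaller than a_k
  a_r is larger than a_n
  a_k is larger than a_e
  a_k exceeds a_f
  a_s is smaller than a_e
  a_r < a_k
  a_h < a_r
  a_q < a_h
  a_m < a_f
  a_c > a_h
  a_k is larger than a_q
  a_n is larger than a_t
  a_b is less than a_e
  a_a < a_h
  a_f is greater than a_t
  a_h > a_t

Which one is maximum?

Chaining downward from a_k: directly below it, a_a, a_q, a_e, a_c, a_r, a_f; then a_b, a_t, a_s, a_h, a_m, a_n.
That covers every other element, and nothing is given above a_k, so a_k is the maximum.

a_k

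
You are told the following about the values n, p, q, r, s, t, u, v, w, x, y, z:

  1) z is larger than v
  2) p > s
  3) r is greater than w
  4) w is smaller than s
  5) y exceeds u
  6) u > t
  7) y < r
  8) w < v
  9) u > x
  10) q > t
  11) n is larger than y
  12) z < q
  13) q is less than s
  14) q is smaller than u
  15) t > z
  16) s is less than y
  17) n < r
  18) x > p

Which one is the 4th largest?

Chaining the given pairs: w < v < z < t < q < s < p < x < u < y < n < r.
The 4th largest is u.

u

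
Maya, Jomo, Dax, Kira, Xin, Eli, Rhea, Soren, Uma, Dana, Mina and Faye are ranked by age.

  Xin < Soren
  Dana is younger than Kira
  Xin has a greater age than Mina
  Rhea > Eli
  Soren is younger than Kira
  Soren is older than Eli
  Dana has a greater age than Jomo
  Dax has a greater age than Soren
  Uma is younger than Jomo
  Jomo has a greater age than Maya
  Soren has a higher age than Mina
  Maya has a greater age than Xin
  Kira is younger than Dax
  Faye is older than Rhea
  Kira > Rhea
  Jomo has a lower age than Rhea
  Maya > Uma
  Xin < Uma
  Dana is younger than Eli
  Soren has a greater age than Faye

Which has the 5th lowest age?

Jomo

The consecutive relations fix a unique order: Mina < Xin < Uma < Maya < Jomo < Dana < Eli < Rhea < Faye < Soren < Kira < Dax.
Counting 5 from the smallest end gives Jomo.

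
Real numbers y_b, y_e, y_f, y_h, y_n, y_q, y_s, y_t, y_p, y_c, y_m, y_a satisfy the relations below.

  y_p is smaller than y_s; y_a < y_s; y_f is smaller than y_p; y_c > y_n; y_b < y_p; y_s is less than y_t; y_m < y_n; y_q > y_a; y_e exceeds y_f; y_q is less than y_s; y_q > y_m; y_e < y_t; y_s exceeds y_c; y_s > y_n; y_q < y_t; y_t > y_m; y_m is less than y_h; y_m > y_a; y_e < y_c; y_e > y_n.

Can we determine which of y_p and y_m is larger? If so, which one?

Following every chain through y_m: above y_m we get y_n, y_e, y_c, y_h, y_q, y_s, y_t; below y_m we get y_a.
y_p is not reached, and no chain runs the other way from y_p to y_m.
So the given relations leave the order of y_m and y_p undetermined.

undetermined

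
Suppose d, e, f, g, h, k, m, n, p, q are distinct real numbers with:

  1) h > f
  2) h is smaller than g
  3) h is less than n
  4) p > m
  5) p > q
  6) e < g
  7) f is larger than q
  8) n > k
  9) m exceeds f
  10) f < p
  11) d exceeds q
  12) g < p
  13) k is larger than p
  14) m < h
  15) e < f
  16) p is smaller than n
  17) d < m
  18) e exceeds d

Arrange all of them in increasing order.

q < d < e < f < m < h < g < p < k < n

The consecutive links are each given: q < d; d < e; e < f; f < m; m < h; h < g; g < p; p < k; k < n.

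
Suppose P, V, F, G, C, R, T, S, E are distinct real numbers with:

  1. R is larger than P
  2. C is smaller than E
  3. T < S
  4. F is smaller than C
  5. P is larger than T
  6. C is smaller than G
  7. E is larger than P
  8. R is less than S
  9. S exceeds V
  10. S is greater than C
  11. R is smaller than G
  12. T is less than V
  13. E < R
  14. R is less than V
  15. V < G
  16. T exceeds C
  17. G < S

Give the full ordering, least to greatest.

Each adjacent pair is fixed by a given relation: F < C; C < T; T < P; P < E; E < R; R < V; V < G; G < S. Chaining them end to end gives the full order.

F < C < T < P < E < R < V < G < S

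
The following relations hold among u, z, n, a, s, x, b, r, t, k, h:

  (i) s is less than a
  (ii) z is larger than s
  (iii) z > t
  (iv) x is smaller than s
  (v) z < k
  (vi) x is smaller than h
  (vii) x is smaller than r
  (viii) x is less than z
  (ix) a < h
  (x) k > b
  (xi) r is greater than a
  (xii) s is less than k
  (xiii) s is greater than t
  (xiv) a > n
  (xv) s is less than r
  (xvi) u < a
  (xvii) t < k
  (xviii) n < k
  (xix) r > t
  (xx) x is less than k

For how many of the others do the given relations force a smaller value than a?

Directly below a: s, n, u.
One step further: t, x (5 so far).
Nothing else is reachable below a; 5 in all.

5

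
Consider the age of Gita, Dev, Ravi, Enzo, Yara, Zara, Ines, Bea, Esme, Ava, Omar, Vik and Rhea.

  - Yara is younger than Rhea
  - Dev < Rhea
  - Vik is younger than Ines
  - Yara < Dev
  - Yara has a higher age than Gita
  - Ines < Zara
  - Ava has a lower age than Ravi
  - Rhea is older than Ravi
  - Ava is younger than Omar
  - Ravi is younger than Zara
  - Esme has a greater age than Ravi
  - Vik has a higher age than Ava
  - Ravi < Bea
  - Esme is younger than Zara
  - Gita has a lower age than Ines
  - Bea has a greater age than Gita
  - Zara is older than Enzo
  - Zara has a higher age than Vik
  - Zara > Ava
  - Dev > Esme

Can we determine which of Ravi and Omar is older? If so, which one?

Following every chain through Ravi: above Ravi we get Bea, Esme, Zara, Dev, Rhea; below Ravi we get Ava.
Omar is not reached, and no chain runs the other way from Omar to Ravi.
So the given relations leave the order of Ravi and Omar undetermined.

undetermined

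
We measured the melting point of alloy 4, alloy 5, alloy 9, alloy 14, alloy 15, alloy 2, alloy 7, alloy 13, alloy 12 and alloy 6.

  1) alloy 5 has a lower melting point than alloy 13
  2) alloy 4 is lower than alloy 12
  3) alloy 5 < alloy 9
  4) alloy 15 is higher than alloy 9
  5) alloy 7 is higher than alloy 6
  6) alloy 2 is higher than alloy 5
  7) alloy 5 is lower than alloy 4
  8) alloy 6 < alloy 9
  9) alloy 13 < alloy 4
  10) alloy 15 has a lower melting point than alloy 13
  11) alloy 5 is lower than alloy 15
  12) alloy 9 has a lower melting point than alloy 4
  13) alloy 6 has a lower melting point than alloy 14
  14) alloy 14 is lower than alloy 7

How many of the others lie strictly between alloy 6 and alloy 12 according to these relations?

4

The relations place alloy 6 below alloy 12. An element lies strictly between them when it is forced above alloy 6 and also forced below alloy 12.
Above alloy 6: {alloy 14, alloy 9, alloy 15, alloy 13, alloy 7, alloy 4}. Below alloy 12: {alloy 5, alloy 9, alloy 15, alloy 13, alloy 4}.
Intersection: {alloy 9, alloy 15, alloy 13, alloy 4} — 4.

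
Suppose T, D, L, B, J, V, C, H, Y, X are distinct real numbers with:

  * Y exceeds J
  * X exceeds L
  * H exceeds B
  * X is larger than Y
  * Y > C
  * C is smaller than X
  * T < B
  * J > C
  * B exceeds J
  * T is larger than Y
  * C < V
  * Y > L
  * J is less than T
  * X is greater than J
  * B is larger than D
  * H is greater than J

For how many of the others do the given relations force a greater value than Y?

The elements the relations force above Y are T, X, B, H — no chain reaches any other.
That is 4.

4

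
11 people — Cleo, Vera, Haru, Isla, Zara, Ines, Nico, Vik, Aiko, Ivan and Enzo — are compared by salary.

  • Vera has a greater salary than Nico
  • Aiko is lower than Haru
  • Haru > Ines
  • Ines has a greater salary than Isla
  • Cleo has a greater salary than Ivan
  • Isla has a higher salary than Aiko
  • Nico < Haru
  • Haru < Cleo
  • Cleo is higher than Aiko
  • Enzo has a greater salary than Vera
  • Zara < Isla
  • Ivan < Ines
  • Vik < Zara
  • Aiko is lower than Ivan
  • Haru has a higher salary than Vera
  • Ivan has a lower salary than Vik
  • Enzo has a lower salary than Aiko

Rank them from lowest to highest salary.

Nico < Vera < Enzo < Aiko < Ivan < Vik < Zara < Isla < Ines < Haru < Cleo

Nothing is placed below Nico, so it is least; from there Nico < Vera; Vera < Enzo; Enzo < Aiko; Aiko < Ivan; Ivan < Vik; Vik < Zara; Zara < Isla; Isla < Ines; Ines < Haru; Haru < Cleo, each given directly.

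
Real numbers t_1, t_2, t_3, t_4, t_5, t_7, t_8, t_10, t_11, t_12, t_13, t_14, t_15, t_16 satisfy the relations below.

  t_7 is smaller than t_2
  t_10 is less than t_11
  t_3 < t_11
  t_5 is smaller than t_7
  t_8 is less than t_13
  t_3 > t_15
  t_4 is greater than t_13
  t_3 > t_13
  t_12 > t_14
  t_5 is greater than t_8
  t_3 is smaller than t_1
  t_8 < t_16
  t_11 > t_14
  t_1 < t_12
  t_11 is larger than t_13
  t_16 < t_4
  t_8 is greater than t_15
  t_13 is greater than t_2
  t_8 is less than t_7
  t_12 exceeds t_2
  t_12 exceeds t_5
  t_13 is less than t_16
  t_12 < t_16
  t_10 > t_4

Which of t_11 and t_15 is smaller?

Following the relations from t_15: t_15 < t_8 < t_5 < t_7 < t_2 < t_13 < t_3 < t_1 < t_12 < t_16 < t_4 < t_10 < t_11.
So t_15 < t_11; t_15 is the smaller of the two.

t_15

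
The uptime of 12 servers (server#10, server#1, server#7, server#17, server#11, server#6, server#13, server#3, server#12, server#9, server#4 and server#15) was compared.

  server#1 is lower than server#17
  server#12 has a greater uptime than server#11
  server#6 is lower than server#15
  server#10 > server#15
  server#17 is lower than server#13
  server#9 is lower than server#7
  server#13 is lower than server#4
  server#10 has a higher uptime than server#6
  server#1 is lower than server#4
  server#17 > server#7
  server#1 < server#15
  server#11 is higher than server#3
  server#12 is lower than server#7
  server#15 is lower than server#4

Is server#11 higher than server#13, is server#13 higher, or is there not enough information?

The relevant relations are server#11 < server#12; server#12 < server#7; server#7 < server#17; server#17 < server#13.
Together: server#11 < server#12 < server#7 < server#17 < server#13.
So server#13 is higher.

server#13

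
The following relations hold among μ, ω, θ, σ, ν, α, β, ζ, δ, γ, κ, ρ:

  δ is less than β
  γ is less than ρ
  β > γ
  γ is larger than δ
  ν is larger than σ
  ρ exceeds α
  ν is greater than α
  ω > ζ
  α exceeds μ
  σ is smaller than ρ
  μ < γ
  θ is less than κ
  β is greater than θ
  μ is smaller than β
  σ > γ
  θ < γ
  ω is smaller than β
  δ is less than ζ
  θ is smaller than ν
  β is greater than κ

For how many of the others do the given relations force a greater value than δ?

7

From δ the given relations immediately reach γ, ζ, β.
From those, σ, ρ, ω — 6 in total.
From those, ν — 7 in total.
Nothing else is reachable above δ; 7 in all.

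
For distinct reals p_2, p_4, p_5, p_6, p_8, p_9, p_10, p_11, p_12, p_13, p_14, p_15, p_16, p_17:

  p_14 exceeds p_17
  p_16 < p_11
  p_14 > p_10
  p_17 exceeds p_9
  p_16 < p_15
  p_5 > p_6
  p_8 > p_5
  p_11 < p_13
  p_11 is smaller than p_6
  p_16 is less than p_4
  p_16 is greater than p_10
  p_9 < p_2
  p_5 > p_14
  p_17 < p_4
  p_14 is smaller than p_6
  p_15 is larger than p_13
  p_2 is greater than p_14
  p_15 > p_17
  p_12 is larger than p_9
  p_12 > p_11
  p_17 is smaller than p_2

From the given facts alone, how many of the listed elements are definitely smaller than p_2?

From p_2 the given relations immediately reach p_9, p_17, p_14.
From those, p_10 — 4 in total.
Nothing else is reachable below p_2; 4 in all.

4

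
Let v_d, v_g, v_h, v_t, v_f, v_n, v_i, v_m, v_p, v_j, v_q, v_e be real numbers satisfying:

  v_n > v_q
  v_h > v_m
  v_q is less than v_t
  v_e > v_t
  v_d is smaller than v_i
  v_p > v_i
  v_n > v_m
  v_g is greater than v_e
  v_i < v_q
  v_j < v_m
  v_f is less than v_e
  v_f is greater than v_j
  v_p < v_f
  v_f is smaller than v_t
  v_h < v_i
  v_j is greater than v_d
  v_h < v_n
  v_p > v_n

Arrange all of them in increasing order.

v_d < v_j < v_m < v_h < v_i < v_q < v_n < v_p < v_f < v_t < v_e < v_g

Nothing is placed below v_d, so it is least; from there v_d < v_j; v_j < v_m; v_m < v_h; v_h < v_i; v_i < v_q; v_q < v_n; v_n < v_p; v_p < v_f; v_f < v_t; v_t < v_e; v_e < v_g, each given directly.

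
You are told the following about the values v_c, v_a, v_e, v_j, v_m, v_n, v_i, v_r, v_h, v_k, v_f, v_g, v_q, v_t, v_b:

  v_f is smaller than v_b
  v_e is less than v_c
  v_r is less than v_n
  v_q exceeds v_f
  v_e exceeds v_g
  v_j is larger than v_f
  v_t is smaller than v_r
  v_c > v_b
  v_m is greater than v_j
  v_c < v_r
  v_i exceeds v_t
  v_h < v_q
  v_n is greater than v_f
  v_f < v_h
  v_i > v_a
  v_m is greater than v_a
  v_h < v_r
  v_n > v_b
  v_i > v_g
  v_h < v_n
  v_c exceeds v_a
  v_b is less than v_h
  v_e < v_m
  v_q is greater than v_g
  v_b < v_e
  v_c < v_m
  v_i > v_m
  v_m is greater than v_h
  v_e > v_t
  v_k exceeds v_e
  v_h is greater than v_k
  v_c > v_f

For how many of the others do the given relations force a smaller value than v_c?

The elements the relations force below v_c are v_f, v_g, v_b, v_t, v_a, v_e — no chain reaches any other.
That is 6.

6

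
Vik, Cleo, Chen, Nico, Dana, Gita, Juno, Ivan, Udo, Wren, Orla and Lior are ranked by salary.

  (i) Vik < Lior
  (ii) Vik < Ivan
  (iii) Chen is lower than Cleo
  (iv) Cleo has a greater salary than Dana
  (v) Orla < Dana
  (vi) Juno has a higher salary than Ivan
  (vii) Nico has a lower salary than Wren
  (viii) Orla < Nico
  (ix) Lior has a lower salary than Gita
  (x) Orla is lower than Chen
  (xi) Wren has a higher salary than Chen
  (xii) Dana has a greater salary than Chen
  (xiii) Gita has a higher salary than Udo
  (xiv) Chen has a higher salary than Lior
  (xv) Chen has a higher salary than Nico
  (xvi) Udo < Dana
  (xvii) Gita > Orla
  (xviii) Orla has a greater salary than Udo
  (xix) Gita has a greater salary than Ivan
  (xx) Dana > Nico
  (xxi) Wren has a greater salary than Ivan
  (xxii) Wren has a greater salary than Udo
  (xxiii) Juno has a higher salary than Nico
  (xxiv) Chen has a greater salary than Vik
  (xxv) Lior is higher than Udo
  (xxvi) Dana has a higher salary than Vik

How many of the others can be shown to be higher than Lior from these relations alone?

5

The elements the relations force above Lior are Chen, Wren, Dana, Gita, Cleo — no chain reaches any other.
That is 5.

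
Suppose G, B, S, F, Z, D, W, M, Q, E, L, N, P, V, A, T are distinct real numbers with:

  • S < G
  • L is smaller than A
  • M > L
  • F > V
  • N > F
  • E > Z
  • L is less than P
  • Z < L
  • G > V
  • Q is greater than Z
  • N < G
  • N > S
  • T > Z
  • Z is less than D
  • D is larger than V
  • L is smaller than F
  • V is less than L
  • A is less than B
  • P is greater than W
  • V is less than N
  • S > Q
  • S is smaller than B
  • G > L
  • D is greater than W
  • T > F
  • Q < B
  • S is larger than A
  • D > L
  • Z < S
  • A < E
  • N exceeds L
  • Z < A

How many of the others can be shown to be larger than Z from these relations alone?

13

Directly above Z: Q, L, T, A, S, D, E.
One step further: F, M, N, B, P, G (13 so far).
No other element is forced above Z by the given relations, so the count is 13.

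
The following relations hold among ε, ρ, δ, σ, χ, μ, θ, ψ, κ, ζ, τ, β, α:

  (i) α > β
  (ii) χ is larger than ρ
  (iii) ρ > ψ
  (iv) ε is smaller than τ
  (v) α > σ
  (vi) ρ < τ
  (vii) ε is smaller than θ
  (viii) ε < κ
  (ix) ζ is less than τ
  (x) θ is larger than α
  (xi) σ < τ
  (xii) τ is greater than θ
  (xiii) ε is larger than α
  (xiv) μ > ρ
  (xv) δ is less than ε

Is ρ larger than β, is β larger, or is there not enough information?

undetermined

Following every chain through β: above β we get α, ε, κ, θ, τ.
ρ is not reached, and no chain runs the other way from ρ to β.
So the given relations leave the order of β and ρ undetermined.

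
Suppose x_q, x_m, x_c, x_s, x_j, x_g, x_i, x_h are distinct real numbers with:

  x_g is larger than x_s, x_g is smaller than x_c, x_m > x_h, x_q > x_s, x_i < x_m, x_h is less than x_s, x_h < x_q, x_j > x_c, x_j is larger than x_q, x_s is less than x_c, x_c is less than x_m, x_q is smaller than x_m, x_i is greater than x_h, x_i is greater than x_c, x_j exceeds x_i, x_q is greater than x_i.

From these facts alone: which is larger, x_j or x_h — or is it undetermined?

The relevant relations are x_h < x_s; x_s < x_g; x_g < x_c; x_c < x_i; x_i < x_q; x_q < x_j.
Together: x_h < x_s < x_g < x_c < x_i < x_q < x_j.
So x_j is larger.

x_j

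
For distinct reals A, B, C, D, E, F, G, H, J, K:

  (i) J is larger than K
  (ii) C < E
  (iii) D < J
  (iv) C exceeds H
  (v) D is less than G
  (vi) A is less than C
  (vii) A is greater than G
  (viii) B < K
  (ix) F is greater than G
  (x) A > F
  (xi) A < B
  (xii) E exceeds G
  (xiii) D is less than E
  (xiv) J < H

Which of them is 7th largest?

A

The consecutive relations fix a unique order: D < G < F < A < B < K < J < H < C < E.
The 7th largest is A.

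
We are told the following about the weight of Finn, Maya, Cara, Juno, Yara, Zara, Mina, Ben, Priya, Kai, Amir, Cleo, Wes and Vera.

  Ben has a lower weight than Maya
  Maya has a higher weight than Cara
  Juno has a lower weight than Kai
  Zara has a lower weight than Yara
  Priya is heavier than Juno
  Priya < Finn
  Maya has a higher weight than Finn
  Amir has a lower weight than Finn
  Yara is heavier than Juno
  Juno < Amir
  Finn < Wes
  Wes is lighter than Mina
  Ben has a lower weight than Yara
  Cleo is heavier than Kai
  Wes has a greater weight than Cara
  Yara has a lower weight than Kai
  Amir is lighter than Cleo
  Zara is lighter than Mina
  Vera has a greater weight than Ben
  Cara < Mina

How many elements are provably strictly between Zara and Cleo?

The relations place Zara below Cleo. An element lies strictly between them when it is forced above Zara and also forced below Cleo.
Above Zara: {Yara, Kai, Mina}. Below Cleo: {Ben, Juno, Amir, Yara, Kai}.
Intersection: {Yara, Kai} — 2.

2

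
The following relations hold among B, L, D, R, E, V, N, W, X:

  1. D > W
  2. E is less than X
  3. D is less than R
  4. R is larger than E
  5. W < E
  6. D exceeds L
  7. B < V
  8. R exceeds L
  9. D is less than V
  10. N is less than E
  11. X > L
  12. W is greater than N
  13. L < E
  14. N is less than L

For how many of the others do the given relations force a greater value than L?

5

From L the given relations immediately reach E, D, X, R.
From those, V — 5 in total.
No other element is forced above L by the given relations, so the count is 5.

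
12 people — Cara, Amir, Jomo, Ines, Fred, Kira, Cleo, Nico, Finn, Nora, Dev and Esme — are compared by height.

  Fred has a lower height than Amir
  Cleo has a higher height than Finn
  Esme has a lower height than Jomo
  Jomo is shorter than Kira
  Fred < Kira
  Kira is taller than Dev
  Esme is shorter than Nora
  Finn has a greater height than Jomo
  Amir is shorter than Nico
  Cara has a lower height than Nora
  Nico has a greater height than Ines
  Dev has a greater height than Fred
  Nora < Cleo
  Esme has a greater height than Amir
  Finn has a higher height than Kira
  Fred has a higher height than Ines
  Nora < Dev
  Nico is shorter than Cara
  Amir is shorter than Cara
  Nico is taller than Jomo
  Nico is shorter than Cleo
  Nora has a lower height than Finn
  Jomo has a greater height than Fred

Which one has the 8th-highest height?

Jomo

The consecutive relations fix a unique order: Ines < Fred < Amir < Esme < Jomo < Nico < Cara < Nora < Dev < Kira < Finn < Cleo.
The 8th largest is Jomo.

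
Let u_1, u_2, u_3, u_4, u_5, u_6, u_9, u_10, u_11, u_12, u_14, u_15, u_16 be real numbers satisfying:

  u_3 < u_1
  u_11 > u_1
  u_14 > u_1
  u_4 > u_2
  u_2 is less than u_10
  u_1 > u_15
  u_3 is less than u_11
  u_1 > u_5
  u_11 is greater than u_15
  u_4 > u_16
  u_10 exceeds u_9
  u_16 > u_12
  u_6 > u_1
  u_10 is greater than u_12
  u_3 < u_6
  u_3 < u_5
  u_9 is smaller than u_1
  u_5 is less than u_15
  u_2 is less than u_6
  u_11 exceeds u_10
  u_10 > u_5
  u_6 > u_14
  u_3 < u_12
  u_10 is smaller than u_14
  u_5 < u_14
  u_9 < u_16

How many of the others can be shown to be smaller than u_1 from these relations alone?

4

From u_1 the given relations immediately reach u_3, u_9, u_5, u_15.
No other element is forced below u_1 by the given relations, so the count is 4.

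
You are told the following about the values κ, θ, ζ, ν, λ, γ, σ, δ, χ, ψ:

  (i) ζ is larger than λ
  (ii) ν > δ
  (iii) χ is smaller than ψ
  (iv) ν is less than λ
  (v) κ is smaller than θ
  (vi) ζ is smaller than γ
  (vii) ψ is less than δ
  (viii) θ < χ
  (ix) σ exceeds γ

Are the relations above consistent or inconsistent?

The single ordering κ < θ < χ < ψ < δ < ν < λ < ζ < γ < σ satisfies every listed relation, so no contradiction arises.

consistent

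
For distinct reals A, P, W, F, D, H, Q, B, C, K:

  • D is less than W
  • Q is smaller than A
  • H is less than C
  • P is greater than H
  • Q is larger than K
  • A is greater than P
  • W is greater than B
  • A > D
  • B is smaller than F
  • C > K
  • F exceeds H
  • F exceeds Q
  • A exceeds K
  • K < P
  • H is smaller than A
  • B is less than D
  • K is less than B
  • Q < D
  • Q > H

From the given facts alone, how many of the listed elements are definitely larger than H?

7

Directly above H: Q, P, A, F, C.
One step further: D (6 so far).
One step further: W (7 so far).
Nothing else is reachable above H; 7 in all.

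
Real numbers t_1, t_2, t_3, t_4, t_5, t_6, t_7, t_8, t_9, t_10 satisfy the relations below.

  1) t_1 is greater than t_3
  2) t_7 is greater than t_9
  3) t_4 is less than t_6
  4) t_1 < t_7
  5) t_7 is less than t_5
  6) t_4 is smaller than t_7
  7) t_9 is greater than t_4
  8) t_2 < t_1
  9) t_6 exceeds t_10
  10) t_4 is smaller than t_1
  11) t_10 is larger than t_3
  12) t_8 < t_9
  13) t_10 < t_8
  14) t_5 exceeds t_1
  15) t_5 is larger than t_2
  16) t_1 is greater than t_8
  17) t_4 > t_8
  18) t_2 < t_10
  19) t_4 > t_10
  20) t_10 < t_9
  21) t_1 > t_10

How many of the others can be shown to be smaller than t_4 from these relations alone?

4

From t_4 the given relations immediately reach t_10, t_8.
From those, t_3, t_2 — 4 in total.
Nothing else is reachable below t_4; 4 in all.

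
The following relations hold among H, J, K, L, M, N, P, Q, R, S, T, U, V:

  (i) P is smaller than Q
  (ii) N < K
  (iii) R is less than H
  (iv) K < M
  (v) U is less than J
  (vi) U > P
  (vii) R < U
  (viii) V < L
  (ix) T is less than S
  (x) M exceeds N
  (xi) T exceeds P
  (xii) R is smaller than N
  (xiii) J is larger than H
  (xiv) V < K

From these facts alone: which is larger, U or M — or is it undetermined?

Following every chain through U: above U we get J; below U we get R, P.
M is not reached, and no chain runs the other way from M to U.
So the given relations leave the order of U and M undetermined.

undetermined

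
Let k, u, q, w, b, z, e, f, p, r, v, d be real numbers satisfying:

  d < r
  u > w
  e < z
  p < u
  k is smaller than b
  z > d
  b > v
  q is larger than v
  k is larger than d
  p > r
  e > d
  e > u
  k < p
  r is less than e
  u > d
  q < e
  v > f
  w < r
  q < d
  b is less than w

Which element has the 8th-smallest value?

r

Piecing the relations together gives one ordering: f < v < q < d < k < b < w < r < p < u < e < z.
Counting 8 from the smallest end gives r.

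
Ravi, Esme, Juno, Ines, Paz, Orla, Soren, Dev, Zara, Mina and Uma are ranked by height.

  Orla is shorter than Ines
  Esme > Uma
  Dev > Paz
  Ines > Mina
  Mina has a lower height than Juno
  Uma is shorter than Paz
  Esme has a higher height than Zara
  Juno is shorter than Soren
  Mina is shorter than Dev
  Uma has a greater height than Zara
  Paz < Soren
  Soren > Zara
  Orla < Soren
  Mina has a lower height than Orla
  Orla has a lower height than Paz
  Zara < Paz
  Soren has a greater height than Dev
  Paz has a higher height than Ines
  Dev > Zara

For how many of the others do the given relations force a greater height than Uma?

4

From Uma the given relations immediately reach Paz, Esme.
From those, Dev, Soren — 4 in total.
No other element is forced above Uma by the given relations, so the count is 4.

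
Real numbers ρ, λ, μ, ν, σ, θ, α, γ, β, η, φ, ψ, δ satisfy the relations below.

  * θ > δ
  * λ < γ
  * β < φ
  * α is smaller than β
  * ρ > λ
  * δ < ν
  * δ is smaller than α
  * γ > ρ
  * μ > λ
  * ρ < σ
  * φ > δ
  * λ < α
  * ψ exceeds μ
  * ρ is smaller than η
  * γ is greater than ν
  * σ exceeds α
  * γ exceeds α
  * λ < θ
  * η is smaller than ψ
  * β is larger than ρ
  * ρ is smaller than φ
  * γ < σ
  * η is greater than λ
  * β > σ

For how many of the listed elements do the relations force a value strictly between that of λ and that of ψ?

3

Chaining upward from λ reaches: α, ρ, γ, μ, σ, η, θ, β, φ.
Chaining downward from ψ reaches: ρ, μ, η.
Strictly between λ and ψ are those in both lists: ρ, μ, η — 3 elements.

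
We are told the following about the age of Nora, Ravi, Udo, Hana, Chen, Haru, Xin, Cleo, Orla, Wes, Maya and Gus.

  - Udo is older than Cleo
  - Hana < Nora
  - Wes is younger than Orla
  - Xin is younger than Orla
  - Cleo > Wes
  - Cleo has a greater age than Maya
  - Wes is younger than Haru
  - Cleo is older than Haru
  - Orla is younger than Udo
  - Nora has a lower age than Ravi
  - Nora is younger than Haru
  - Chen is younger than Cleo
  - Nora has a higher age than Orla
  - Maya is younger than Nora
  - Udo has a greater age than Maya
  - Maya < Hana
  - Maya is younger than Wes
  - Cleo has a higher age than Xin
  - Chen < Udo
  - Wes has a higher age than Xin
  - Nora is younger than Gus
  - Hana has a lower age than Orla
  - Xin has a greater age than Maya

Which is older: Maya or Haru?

Haru

Link the given pairs in sequence: Maya < Xin; Xin < Wes; Wes < Orla; Orla < Nora; Nora < Haru.
Together: Maya < Xin < Wes < Orla < Nora < Haru.
So Maya < Haru; Haru is the older of the two.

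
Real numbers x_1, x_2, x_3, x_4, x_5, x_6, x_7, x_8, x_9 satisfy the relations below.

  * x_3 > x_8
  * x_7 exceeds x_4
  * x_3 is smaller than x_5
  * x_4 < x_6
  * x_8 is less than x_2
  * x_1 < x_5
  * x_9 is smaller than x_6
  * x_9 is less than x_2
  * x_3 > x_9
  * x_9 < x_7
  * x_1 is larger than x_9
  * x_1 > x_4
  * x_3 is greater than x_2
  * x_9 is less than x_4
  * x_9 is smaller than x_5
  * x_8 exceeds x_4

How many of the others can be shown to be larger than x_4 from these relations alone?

The elements the relations force above x_4 are x_1, x_6, x_8, x_2, x_3, x_7, x_5 — no chain reaches any other.
That is 7.

7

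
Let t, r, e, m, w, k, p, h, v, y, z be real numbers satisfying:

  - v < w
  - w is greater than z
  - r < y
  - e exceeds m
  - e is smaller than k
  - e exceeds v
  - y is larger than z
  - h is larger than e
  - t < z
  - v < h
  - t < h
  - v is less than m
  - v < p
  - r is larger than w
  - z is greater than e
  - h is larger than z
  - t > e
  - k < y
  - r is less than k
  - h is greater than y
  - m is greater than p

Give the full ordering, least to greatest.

The consecutive links are each given: v < p; p < m; m < e; e < t; t < z; z < w; w < r; r < k; k < y; y < h.

v < p < m < e < t < z < w < r < k < y < h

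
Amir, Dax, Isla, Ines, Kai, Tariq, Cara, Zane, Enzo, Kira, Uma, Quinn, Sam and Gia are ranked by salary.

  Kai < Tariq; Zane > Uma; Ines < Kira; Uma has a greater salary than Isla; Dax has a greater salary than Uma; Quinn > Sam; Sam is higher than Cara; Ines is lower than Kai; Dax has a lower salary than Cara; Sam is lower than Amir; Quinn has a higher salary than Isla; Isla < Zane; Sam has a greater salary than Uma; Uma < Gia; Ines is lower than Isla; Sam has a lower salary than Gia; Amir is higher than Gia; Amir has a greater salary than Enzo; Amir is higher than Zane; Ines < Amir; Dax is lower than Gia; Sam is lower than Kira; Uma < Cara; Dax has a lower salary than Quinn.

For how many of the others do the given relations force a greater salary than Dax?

6

The elements the relations force above Dax are Cara, Sam, Quinn, Gia, Amir, Kira — no chain reaches any other.
That is 6.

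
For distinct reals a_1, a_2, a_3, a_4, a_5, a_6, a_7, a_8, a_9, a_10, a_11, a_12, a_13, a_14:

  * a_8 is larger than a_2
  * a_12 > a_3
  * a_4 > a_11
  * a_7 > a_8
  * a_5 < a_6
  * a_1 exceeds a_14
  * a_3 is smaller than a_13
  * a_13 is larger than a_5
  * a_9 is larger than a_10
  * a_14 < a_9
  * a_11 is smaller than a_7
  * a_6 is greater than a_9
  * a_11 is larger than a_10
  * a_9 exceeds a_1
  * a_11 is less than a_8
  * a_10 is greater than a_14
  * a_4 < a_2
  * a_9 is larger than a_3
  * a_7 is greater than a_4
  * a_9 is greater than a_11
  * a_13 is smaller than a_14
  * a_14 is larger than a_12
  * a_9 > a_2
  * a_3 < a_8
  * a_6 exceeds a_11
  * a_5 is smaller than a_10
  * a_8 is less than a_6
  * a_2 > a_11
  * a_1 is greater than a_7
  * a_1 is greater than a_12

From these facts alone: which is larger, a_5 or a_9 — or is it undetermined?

a_9

Following the relations from a_5: a_5 < a_13 < a_14 < a_10 < a_11 < a_4 < a_2 < a_8 < a_7 < a_1 < a_9.
So a_9 is larger.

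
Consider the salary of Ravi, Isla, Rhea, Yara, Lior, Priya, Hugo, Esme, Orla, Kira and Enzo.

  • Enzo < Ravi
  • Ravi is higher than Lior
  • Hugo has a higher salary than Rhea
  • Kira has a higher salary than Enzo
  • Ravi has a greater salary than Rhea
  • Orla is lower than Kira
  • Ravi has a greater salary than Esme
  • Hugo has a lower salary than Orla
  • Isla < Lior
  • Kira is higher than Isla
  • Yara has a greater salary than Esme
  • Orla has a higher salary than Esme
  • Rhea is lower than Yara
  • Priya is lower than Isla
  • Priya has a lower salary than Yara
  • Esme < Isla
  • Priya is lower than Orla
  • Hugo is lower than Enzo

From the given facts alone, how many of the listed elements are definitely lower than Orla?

4

From Orla the given relations immediately reach Esme, Hugo, Priya.
From those, Rhea — 4 in total.
Nothing else is reachable below Orla; 4 in all.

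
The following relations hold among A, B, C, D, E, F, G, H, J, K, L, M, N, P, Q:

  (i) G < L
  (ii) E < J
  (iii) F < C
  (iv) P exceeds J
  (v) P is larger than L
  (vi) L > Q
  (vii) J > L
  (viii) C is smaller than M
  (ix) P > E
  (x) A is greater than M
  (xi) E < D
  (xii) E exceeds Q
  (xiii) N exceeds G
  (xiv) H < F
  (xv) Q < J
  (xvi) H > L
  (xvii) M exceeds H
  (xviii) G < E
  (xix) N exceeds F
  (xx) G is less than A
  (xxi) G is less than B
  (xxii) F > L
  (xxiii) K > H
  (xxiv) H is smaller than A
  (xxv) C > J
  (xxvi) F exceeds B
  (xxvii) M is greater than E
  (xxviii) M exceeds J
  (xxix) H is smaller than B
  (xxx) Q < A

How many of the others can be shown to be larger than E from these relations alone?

6

From E the given relations immediately reach J, P, M, D.
From those, C, A — 6 in total.
No other element is forced above E by the given relations, so the count is 6.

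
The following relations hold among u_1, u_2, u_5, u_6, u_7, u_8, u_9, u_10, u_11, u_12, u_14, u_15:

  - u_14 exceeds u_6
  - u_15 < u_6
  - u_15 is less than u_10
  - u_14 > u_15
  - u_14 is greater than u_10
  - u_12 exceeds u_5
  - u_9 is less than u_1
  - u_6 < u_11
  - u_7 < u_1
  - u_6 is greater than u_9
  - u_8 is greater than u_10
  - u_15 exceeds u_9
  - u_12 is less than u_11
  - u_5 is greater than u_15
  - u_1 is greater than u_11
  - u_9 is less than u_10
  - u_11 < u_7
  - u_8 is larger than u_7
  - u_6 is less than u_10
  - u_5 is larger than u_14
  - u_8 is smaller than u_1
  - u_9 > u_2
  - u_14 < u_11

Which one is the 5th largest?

Chaining the given pairs: u_2 < u_9 < u_15 < u_6 < u_10 < u_14 < u_5 < u_12 < u_11 < u_7 < u_8 < u_1.
Counting 5 from the largest end gives u_12.

u_12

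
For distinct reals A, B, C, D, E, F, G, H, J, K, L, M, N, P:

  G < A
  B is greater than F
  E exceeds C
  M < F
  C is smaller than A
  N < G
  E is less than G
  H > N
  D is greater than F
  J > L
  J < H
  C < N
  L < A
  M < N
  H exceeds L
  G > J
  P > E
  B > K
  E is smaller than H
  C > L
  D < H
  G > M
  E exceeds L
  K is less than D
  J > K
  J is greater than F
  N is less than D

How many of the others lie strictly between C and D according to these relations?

Chaining upward from C reaches: E, N, G, A, H, P.
Chaining downward from D reaches: L, M, F, K, N.
Strictly between C and D are those in both lists: N — 1 element.

1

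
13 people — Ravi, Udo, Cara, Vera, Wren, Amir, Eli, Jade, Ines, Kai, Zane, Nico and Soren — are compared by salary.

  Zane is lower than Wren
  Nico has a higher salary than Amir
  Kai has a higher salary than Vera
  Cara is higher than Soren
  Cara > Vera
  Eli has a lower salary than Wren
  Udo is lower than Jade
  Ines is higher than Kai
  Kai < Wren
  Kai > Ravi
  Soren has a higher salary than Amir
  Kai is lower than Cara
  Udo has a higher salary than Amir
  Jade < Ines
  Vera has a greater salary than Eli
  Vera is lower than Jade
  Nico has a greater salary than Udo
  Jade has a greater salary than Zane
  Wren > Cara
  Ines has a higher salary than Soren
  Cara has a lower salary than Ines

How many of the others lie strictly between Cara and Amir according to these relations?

1

Chaining upward from Amir reaches: Soren, Udo, Jade, Nico, Wren, Ines.
Chaining downward from Cara reaches: Eli, Soren, Ravi, Vera, Kai.
Strictly between Amir and Cara are those in both lists: Soren — 1 element.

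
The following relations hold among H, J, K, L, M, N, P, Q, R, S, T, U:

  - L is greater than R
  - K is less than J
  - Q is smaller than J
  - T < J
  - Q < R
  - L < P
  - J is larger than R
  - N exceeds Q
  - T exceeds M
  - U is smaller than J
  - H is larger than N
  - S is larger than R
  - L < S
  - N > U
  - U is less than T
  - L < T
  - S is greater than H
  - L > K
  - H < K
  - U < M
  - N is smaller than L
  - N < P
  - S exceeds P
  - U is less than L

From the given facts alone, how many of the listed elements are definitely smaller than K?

4

From K the given relations immediately reach H.
From those, N — 2 in total.
From those, Q, U — 4 in total.
No other element is forced below K by the given relations, so the count is 4.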